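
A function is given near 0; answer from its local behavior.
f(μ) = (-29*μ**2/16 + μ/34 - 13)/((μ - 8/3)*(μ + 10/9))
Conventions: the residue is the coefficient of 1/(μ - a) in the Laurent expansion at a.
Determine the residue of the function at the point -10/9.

At the order-1 pole -10/9 set g(μ) = (μ - (-10/9))*f(μ) = (-29*μ**2/16 + μ/34 - 13)/(μ - 8/3).
Simple pole: residue = g(a) at a = -10/9, which is 84109/20808.

The residue is 84109/20808.


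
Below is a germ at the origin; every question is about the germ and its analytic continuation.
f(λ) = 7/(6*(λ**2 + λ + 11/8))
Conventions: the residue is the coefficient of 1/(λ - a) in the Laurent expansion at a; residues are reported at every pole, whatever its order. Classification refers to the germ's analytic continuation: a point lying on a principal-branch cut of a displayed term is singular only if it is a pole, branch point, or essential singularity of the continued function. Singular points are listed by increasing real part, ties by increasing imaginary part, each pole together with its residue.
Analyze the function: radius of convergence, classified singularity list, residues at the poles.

Denominator factor (λ**2 + λ + 11/8): discriminant -9/2, complex-conjugate roots (-1/2) + ((3/4)*sqrt(2))*i and (-1/2) - ((3/4)*sqrt(2))*i; poles of order 1, moduli (1/4)*sqrt(22) and (1/4)*sqrt(22).
The radius of convergence is the smallest modulus among the singular points: (1/4)*sqrt(22).
The factor λ**2 + λ + 11/8 splits as (λ - a)(λ - a') with a = (-1/2) - ((3/4)*sqrt(2))*i, a' = (-1/2) + ((3/4)*sqrt(2))*i. At the order-1 pole a set g(λ) = (λ - a)*f(λ) = [7/6] / (λ - a').
Simple pole: residue = g(a) at a = (-1/2) - ((3/4)*sqrt(2))*i, which is ((7/18)*sqrt(2))*i.
The factor λ**2 + λ + 11/8 splits as (λ - a)(λ - a') with a = (-1/2) + ((3/4)*sqrt(2))*i, a' = (-1/2) - ((3/4)*sqrt(2))*i. At the order-1 pole a set g(λ) = (λ - a)*f(λ) = [7/6] / (λ - a').
Simple pole: residue = g(a) at a = (-1/2) + ((3/4)*sqrt(2))*i, which is -((7/18)*sqrt(2))*i.
List the singular points by increasing real part (a conjugate pair: the negative imaginary part first).

Radius of convergence at 0: (1/4)*sqrt(22).
At (-1/2) - ((3/4)*sqrt(2))*i: a pole of order 1; residue ((7/18)*sqrt(2))*i.
At (-1/2) + ((3/4)*sqrt(2))*i: a pole of order 1; residue -((7/18)*sqrt(2))*i.


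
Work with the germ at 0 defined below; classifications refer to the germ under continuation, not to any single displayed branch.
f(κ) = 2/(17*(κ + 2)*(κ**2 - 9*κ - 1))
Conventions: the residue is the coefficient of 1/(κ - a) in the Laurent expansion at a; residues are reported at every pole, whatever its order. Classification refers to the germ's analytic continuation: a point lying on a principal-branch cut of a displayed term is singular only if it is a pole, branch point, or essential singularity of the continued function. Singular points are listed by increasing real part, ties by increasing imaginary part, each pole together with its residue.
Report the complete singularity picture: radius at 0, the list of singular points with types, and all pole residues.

Denominator factor (κ + 2): pole of order 1 at -2, modulus 2.
Denominator factor (κ**2 - 9*κ - 1): discriminant 85, real irrational roots 9/2 + (1/2)*sqrt(85) and 9/2 - (1/2)*sqrt(85); poles of order 1, moduli 9/2 + (1/2)*sqrt(85) and -9/2 + (1/2)*sqrt(85).
The radius of convergence is the smallest modulus among the singular points: -9/2 + (1/2)*sqrt(85).
At the order-1 pole -2 set g(κ) = (κ - (-2))*f(κ) = 2/(17*(κ**2 - 9*κ - 1)).
Simple pole: residue = g(a) at a = -2, which is 2/357.
The factor κ**2 - 9*κ - 1 splits as (κ - a)(κ - a') with a = 9/2 - (1/2)*sqrt(85), a' = 9/2 + (1/2)*sqrt(85). At the order-1 pole a set g(κ) = (κ - a)*f(κ) = [2/(17*(κ + 2))] / (κ - a').
Simple pole: residue = g(a) at a = 9/2 - (1/2)*sqrt(85), which is -1/357 - (13/30345)*sqrt(85).
The factor κ**2 - 9*κ - 1 splits as (κ - a)(κ - a') with a = 9/2 + (1/2)*sqrt(85), a' = 9/2 - (1/2)*sqrt(85). At the order-1 pole a set g(κ) = (κ - a)*f(κ) = [2/(17*(κ + 2))] / (κ - a').
Simple pole: residue = g(a) at a = 9/2 + (1/2)*sqrt(85), which is -1/357 + (13/30345)*sqrt(85).
List the singular points by increasing real part (a conjugate pair: the negative imaginary part first).

Radius of convergence at 0: -9/2 + (1/2)*sqrt(85).
At -2: a pole of order 1; residue 2/357.
At 9/2 - (1/2)*sqrt(85): a pole of order 1; residue -1/357 - (13/30345)*sqrt(85).
At 9/2 + (1/2)*sqrt(85): a pole of order 1; residue -1/357 + (13/30345)*sqrt(85).


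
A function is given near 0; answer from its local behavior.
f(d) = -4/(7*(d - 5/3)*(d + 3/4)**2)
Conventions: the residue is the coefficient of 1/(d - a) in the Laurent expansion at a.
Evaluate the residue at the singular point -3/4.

At the order-2 pole -3/4 set g(d) = (d - (-3/4))^2*f(d) = -4/(7*(d - 5/3)).
Order-2 pole: residue = g'(a); g'(-3/4) = 576/5887, so the residue is 576/5887.

The residue is 576/5887.


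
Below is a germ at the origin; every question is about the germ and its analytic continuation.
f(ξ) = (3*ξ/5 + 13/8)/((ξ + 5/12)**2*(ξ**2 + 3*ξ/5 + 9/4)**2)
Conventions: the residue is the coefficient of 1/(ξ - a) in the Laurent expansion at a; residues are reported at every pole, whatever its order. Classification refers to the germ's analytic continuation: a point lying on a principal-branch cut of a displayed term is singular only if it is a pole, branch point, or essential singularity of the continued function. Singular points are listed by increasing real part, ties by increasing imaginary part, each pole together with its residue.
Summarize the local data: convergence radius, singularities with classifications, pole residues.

Radius of convergence at 0: 5/12.
At -5/12: a pole of order 2; residue 29051136/153321485.
At (-3/10) - ((3/5)*sqrt(6))*i: a pole of order 2; residue (-14525568/153321485) - ((1867771799/33117440760)*sqrt(6))*i.
At (-3/10) + ((3/5)*sqrt(6))*i: a pole of order 2; residue (-14525568/153321485) + ((1867771799/33117440760)*sqrt(6))*i.

Denominator factor (ξ + 5/12)^2: pole of order 2 at -5/12, modulus 5/12.
Denominator factor (ξ**2 + 3*ξ/5 + 9/4)^2: discriminant -216/25, complex-conjugate roots (-3/10) + ((3/5)*sqrt(6))*i and (-3/10) - ((3/5)*sqrt(6))*i; poles of order 2, moduli 3/2 and 3/2.
The radius of convergence is the smallest modulus among the singular points: 5/12.
At the order-2 pole -5/12 set g(ξ) = (ξ - (-5/12))^2*f(ξ) = (3*ξ/5 + 13/8)/(ξ**2 + 3*ξ/5 + 9/4)**2.
Order-2 pole: residue = g'(a); g'(-5/12) = 29051136/153321485, so the residue is 29051136/153321485.
The factor ξ**2 + 3*ξ/5 + 9/4 splits as (ξ - a)(ξ - a') with a = (-3/10) - ((3/5)*sqrt(6))*i, a' = (-3/10) + ((3/5)*sqrt(6))*i. At the order-2 pole a set g(ξ) = (ξ - a)^2*f(ξ) = [(3*ξ/5 + 13/8)/(ξ + 5/12)**2] / (ξ - a')^2.
Order-2 pole: residue = g'(a); g'((-3/10) - ((3/5)*sqrt(6))*i) = (-14525568/153321485) - ((1867771799/33117440760)*sqrt(6))*i, so the residue is (-14525568/153321485) - ((1867771799/33117440760)*sqrt(6))*i.
The factor ξ**2 + 3*ξ/5 + 9/4 splits as (ξ - a)(ξ - a') with a = (-3/10) + ((3/5)*sqrt(6))*i, a' = (-3/10) - ((3/5)*sqrt(6))*i. At the order-2 pole a set g(ξ) = (ξ - a)^2*f(ξ) = [(3*ξ/5 + 13/8)/(ξ + 5/12)**2] / (ξ - a')^2.
Order-2 pole: residue = g'(a); g'((-3/10) + ((3/5)*sqrt(6))*i) = (-14525568/153321485) + ((1867771799/33117440760)*sqrt(6))*i, so the residue is (-14525568/153321485) + ((1867771799/33117440760)*sqrt(6))*i.
List the singular points by increasing real part (a conjugate pair: the negative imaginary part first).


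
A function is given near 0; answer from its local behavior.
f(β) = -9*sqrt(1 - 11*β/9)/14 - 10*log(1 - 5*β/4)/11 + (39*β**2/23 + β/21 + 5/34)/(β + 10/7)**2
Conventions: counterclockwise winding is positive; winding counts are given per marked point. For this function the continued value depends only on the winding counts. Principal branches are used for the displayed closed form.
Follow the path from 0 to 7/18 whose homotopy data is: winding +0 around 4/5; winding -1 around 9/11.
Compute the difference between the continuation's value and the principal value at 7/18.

Continued minus principal equals (1/14)*sqrt(170).

The rational part is single-valued and drops out of the difference; each branch term changes only by its own monodromy.
(-9/14)*sqrt(1 - β/(9/11)): winding -1 is odd, the square root flips sign, contributing -2*(-9/14)*sqrt(1 - (7/18)/(9/11)) = -2*(-9/14)*sqrt(85/162) = (1/14)*sqrt(170).
(-10/11)*log(1 - β/(4/5)): winding 0 around 4/5, so this term returns to its principal value, contribution 0.
Summing the contributions at β = 7/18 gives (1/14)*sqrt(170).


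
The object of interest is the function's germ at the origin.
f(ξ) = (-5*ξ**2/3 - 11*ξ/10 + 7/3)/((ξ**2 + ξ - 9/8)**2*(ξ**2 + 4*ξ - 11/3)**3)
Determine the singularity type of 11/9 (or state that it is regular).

The point is a regular point.

Denominator factors: ξ**2 + ξ - 9/8 = 1031/648 at ξ = 11/9; ξ**2 + 4*ξ - 11/3 = 220/81 at ξ = 11/9 — none vanishes.
So the germ continues analytically to 11/9.


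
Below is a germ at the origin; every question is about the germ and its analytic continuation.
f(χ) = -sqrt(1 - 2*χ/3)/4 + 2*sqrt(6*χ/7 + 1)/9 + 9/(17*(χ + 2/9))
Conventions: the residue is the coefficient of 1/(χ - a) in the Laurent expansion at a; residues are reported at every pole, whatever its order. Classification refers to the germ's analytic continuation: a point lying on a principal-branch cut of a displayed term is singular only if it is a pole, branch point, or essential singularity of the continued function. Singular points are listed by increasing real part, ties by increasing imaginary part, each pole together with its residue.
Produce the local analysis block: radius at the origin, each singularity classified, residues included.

Denominator factor (χ + 2/9): pole of order 1 at -2/9, modulus 2/9.
Branch term (2/9)*sqrt(1 - χ/(-7/6)): its argument vanishes at χ = -7/6, a square-root branch point, modulus 7/6.
Branch term (-1/4)*sqrt(1 - χ/(3/2)): its argument vanishes at χ = 3/2, a square-root branch point, modulus 3/2.
The radius of convergence is the smallest modulus among the singular points: 2/9.
The branch terms are analytic at -2/9 and contribute nothing to the residue; only the rational part matters.
At the order-1 pole -2/9 set g(χ) = (χ - (-2/9))*(rational part) = 9/17.
Simple pole: residue = g(a) at a = -2/9, which is 9/17.
List the singular points by increasing real part (a conjugate pair: the negative imaginary part first).

Radius of convergence at 0: 2/9.
At -7/6: an algebraic (square-root) branch point.
At -2/9: a pole of order 1; residue 9/17.
At 3/2: an algebraic (square-root) branch point.


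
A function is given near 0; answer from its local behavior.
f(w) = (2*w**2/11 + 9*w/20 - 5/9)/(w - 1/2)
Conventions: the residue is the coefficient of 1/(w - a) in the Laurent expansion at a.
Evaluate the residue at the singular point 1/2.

At the order-1 pole 1/2 set g(w) = (w - (1/2))*f(w) = 2*w**2/11 + 9*w/20 - 5/9.
Simple pole: residue = g(a) at a = 1/2, which is -1129/3960.

The residue is -1129/3960.


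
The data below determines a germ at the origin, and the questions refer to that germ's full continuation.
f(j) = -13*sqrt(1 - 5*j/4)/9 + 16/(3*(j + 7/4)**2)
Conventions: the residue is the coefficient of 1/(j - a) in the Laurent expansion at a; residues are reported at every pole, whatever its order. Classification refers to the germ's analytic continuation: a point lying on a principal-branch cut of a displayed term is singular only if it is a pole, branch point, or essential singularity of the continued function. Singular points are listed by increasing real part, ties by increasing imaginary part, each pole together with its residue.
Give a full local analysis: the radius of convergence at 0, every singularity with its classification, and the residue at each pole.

Radius of convergence at 0: 4/5.
At -7/4: a pole of order 2; residue 0.
At 4/5: an algebraic (square-root) branch point.

Denominator factor (j + 7/4)^2: pole of order 2 at -7/4, modulus 7/4.
Branch term (-13/9)*sqrt(1 - j/(4/5)): its argument vanishes at j = 4/5, a square-root branch point, modulus 4/5.
The radius of convergence is the smallest modulus among the singular points: 4/5.
The branch term is analytic at -7/4 and contributes nothing to the residue; only the rational part matters.
At the order-2 pole -7/4 set g(j) = (j - (-7/4))^2*(rational part) = 16/3.
Order-2 pole: residue = g'(a); g'(-7/4) = 0, so the residue is 0.
List the singular points by increasing real part (a conjugate pair: the negative imaginary part first).


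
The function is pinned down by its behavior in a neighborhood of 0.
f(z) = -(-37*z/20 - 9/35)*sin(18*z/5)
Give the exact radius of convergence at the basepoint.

The radius of convergence is infinite.

The factor -sin(18*z/5) is entire and contributes no finite singular point.
The polynomial part has no poles.
No finite singular points: the Taylor series at 0 converges everywhere.


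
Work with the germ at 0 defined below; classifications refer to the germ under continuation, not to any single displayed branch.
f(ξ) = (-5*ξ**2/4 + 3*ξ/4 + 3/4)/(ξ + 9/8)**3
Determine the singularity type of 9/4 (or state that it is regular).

Denominator factors: ξ + 9/8 = 27/8 at ξ = 9/4 — none vanishes.
So the germ continues analytically to 9/4.

The point is a regular point.


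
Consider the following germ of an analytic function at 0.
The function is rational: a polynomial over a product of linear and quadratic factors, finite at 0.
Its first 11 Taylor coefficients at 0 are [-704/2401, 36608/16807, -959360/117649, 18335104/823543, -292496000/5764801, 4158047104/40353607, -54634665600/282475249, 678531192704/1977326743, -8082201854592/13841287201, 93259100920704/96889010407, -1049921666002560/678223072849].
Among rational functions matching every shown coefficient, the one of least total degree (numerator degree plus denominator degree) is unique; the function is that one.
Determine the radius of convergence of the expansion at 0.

No rational of total degree below 9 reproduces all 11 coefficients; solving the [2/7] Pade equations on them gives f(ρ) = (38*ρ**2/11 + 5*ρ/7 - 1)/((ρ + 7/11)*(ρ**2 + 3*ρ + 7/4)**3), whose expansion matches every shown term.
Denominator factor (ρ + 7/11): pole of order 1 at -7/11, modulus 7/11.
Denominator factor (ρ**2 + 3*ρ + 7/4)^3: discriminant 2, real irrational roots -3/2 + (1/2)*sqrt(2) and -3/2 - (1/2)*sqrt(2); poles of order 3, moduli 3/2 - (1/2)*sqrt(2) and 3/2 + (1/2)*sqrt(2).
The radius of convergence is the smallest modulus among the singular points: 7/11.

The radius of convergence is 7/11.


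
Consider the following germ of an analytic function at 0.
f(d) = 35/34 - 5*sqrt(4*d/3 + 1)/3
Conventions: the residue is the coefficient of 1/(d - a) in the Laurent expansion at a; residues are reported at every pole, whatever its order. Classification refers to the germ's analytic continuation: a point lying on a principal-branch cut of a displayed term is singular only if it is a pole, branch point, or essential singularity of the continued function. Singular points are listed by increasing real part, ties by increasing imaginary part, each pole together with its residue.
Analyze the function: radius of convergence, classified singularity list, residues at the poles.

Branch term (-5/3)*sqrt(1 - d/(-3/4)): its argument vanishes at d = -3/4, a square-root branch point, modulus 3/4.
The radius of convergence is the smallest modulus among the singular points: 3/4.

Radius of convergence at 0: 3/4.
At -3/4: an algebraic (square-root) branch point.


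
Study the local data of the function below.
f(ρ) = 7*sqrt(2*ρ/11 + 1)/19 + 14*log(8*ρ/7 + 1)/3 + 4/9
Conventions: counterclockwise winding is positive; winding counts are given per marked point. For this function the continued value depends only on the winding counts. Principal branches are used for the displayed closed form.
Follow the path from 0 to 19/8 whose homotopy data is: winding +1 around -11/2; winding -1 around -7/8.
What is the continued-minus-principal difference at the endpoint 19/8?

Continued minus principal equals (-(21/209)*sqrt(77)) - ((28/3)*pi)*i.

The rational part is single-valued and drops out of the difference; each branch term changes only by its own monodromy.
(7/19)*sqrt(1 - ρ/(-11/2)): winding +1 is odd, the square root flips sign, contributing -2*(7/19)*sqrt(1 - (19/8)/(-11/2)) = -2*(7/19)*sqrt(63/44) = -(21/209)*sqrt(77).
(14/3)*log(1 - ρ/(-7/8)): each positive loop around -7/8 adds 2*pi*i to the log, so winding -1 contributes (14/3)*(-1)*2*pi*i = -(28/3)*pi*i.
Summing the contributions at ρ = 19/8 gives (-(21/209)*sqrt(77)) - ((28/3)*pi)*i.


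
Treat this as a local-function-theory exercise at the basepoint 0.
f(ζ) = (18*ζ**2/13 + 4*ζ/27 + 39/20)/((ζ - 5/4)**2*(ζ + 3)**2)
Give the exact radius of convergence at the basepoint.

The radius of convergence is 5/4.

Denominator factor (ζ + 3)^2: pole of order 2 at -3, modulus 3.
Denominator factor (ζ - 5/4)^2: pole of order 2 at 5/4, modulus 5/4.
The radius of convergence is the smallest modulus among the singular points: 5/4.


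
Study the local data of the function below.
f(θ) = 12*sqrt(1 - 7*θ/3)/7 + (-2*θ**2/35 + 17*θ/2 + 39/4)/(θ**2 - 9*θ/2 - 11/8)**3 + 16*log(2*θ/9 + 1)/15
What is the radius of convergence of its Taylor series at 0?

The radius of convergence is -9/4 + (1/4)*sqrt(103).

Denominator factor (θ**2 - 9*θ/2 - 11/8)^3: discriminant 103/4, real irrational roots 9/4 + (1/4)*sqrt(103) and 9/4 - (1/4)*sqrt(103); poles of order 3, moduli 9/4 + (1/4)*sqrt(103) and -9/4 + (1/4)*sqrt(103).
Branch term (16/15)*log(1 - θ/(-9/2)): its argument vanishes at θ = -9/2, a logarithmic branch point, modulus 9/2.
Branch term (12/7)*sqrt(1 - θ/(3/7)): its argument vanishes at θ = 3/7, a square-root branch point, modulus 3/7.
The radius of convergence is the smallest modulus among the singular points: -9/4 + (1/4)*sqrt(103).


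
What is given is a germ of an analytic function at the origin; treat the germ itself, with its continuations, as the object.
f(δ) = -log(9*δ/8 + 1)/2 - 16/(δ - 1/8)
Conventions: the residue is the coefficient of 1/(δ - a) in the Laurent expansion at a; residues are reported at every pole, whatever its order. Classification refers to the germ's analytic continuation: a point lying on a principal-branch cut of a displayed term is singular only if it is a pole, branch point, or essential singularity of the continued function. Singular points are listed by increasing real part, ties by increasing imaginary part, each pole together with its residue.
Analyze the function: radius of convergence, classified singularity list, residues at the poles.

Denominator factor (δ - 1/8): pole of order 1 at 1/8, modulus 1/8.
Branch term (-1/2)*log(1 - δ/(-8/9)): its argument vanishes at δ = -8/9, a logarithmic branch point, modulus 8/9.
The radius of convergence is the smallest modulus among the singular points: 1/8.
The branch term is analytic at 1/8 and contributes nothing to the residue; only the rational part matters.
At the order-1 pole 1/8 set g(δ) = (δ - (1/8))*(rational part) = -16.
Simple pole: residue = g(a) at a = 1/8, which is -16.
List the singular points by increasing real part (a conjugate pair: the negative imaginary part first).

Radius of convergence at 0: 1/8.
At -8/9: a logarithmic branch point.
At 1/8: a pole of order 1; residue -16.


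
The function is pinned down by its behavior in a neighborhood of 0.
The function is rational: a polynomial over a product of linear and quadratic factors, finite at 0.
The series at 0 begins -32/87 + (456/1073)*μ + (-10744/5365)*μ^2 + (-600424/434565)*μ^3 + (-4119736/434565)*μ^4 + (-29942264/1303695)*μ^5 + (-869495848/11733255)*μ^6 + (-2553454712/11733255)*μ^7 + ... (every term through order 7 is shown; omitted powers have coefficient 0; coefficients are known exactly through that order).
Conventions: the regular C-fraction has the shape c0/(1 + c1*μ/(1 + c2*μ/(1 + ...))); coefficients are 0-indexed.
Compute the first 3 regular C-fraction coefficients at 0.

Taylor coefficients (read off): a_0 = -32/87, a_1 = 456/1073, a_2 = -10744/5365.
c0 = a_0 = -32/87. Peel one level at a time: if S = 1 + c*μ/S' with S'(0) = 1, then c is the μ-coefficient of S and S' = c*μ/(S - 1).
S_1 = c0/f = 1 + (171/148)*μ + (-450087/109520)*μ^2 + ...; c1 = 171/148.
S_2 = c1*μ/(S_1 - 1) = 1 + (150029/42180)*μ + ...; c2 = 150029/42180.

The regular C-fraction coefficients are [-32/87, 171/148, 150029/42180].


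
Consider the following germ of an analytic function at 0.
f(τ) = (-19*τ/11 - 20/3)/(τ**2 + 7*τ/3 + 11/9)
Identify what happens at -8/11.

Denominator factors: τ**2 + 7*τ/3 + 11/9 = 59/1089 at τ = -8/11 — none vanishes.
So the germ continues analytically to -8/11.

The point is a regular point.


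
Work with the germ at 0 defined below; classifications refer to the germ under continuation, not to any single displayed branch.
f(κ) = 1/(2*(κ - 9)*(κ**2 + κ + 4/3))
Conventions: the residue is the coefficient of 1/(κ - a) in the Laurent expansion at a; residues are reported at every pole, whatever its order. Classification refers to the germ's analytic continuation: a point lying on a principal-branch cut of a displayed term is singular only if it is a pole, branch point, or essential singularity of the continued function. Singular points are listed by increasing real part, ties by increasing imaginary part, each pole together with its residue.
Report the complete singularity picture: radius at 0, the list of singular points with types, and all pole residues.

Denominator factor (κ**2 + κ + 4/3): discriminant -13/3, complex-conjugate roots (-1/2) + ((1/6)*sqrt(39))*i and (-1/2) - ((1/6)*sqrt(39))*i; poles of order 1, moduli (2/3)*sqrt(3) and (2/3)*sqrt(3).
Denominator factor (κ - 9): pole of order 1 at 9, modulus 9.
The radius of convergence is the smallest modulus among the singular points: (2/3)*sqrt(3).
The factor κ**2 + κ + 4/3 splits as (κ - a)(κ - a') with a = (-1/2) - ((1/6)*sqrt(39))*i, a' = (-1/2) + ((1/6)*sqrt(39))*i. At the order-1 pole a set g(κ) = (κ - a)*f(κ) = [1/(2*(κ - 9))] / (κ - a').
Simple pole: residue = g(a) at a = (-1/2) - ((1/6)*sqrt(39))*i, which is (-3/1096) - ((57/14248)*sqrt(39))*i.
The factor κ**2 + κ + 4/3 splits as (κ - a)(κ - a') with a = (-1/2) + ((1/6)*sqrt(39))*i, a' = (-1/2) - ((1/6)*sqrt(39))*i. At the order-1 pole a set g(κ) = (κ - a)*f(κ) = [1/(2*(κ - 9))] / (κ - a').
Simple pole: residue = g(a) at a = (-1/2) + ((1/6)*sqrt(39))*i, which is (-3/1096) + ((57/14248)*sqrt(39))*i.
At the order-1 pole 9 set g(κ) = (κ - (9))*f(κ) = 1/(2*(κ**2 + κ + 4/3)).
Simple pole: residue = g(a) at a = 9, which is 3/548.
List the singular points by increasing real part (a conjugate pair: the negative imaginary part first).

Radius of convergence at 0: (2/3)*sqrt(3).
At (-1/2) - ((1/6)*sqrt(39))*i: a pole of order 1; residue (-3/1096) - ((57/14248)*sqrt(39))*i.
At (-1/2) + ((1/6)*sqrt(39))*i: a pole of order 1; residue (-3/1096) + ((57/14248)*sqrt(39))*i.
At 9: a pole of order 1; residue 3/548.


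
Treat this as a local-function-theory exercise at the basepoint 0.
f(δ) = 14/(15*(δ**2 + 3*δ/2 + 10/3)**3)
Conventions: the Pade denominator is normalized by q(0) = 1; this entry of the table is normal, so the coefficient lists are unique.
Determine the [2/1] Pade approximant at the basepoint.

Taylor coefficients needed (expand at 0): a_0 = 63/2500, a_1 = -1701/50000, a_2 = 3969/500000, a_3 = 35721/2000000.
Write the denominator as Q(δ) = 1 + q1*δ. Requiring Q*f - P = O(δ^4) with deg P <= 2 kills the coefficients of δ^3..δ^3 in Q*f:
  δ^3: a_3 + q1*a_2 = 0, i.e. 35721/2000000 + (3969/500000)*q1 = 0.
Solving this linear system: q1 = -9/4.
The numerator is Q*f truncated at degree 2: P0 = a_0 = 63/2500; P1 = a_1 + q1*a_0 = -567/6250; P2 = a_2 + q1*a_1 = 84483/1000000.

The Pade approximant has numerator coefficients [63/2500, -567/6250, 84483/1000000]; denominator coefficients [1, -9/4].


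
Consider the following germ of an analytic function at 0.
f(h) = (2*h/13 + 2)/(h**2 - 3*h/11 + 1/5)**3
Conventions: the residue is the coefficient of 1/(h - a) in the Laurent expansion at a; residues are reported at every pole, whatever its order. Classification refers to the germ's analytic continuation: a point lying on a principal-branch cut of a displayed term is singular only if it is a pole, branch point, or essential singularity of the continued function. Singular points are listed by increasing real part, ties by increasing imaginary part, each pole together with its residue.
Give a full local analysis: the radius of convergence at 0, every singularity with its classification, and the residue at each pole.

Radius of convergence at 0: (1/5)*sqrt(5).
At (3/22) - ((1/110)*sqrt(2195))*i: a pole of order 3; residue ((634687350/1099858747)*sqrt(2195))*i.
At (3/22) + ((1/110)*sqrt(2195))*i: a pole of order 3; residue -((634687350/1099858747)*sqrt(2195))*i.

Denominator factor (h**2 - 3*h/11 + 1/5)^3: discriminant -439/605, complex-conjugate roots (3/22) + ((1/110)*sqrt(2195))*i and (3/22) - ((1/110)*sqrt(2195))*i; poles of order 3, moduli (1/5)*sqrt(5) and (1/5)*sqrt(5).
The radius of convergence is the smallest modulus among the singular points: (1/5)*sqrt(5).
The factor h**2 - 3*h/11 + 1/5 splits as (h - a)(h - a') with a = (3/22) - ((1/110)*sqrt(2195))*i, a' = (3/22) + ((1/110)*sqrt(2195))*i. At the order-3 pole a set g(h) = (h - a)^3*f(h) = [2*h/13 + 2] / (h - a')^3.
Order-3 pole: residue = g''(a)/2; g''((3/22) - ((1/110)*sqrt(2195))*i) = ((1269374700/1099858747)*sqrt(2195))*i, so the residue is ((634687350/1099858747)*sqrt(2195))*i.
The factor h**2 - 3*h/11 + 1/5 splits as (h - a)(h - a') with a = (3/22) + ((1/110)*sqrt(2195))*i, a' = (3/22) - ((1/110)*sqrt(2195))*i. At the order-3 pole a set g(h) = (h - a)^3*f(h) = [2*h/13 + 2] / (h - a')^3.
Order-3 pole: residue = g''(a)/2; g''((3/22) + ((1/110)*sqrt(2195))*i) = -((1269374700/1099858747)*sqrt(2195))*i, so the residue is -((634687350/1099858747)*sqrt(2195))*i.
List the singular points by increasing real part (a conjugate pair: the negative imaginary part first).


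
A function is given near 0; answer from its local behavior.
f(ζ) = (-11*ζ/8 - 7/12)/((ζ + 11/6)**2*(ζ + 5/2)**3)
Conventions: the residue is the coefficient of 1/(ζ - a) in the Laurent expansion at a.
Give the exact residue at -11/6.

At the order-2 pole -11/6 set g(ζ) = (ζ - (-11/6))^2*f(ζ) = (-11*ζ/8 - 7/12)/(ζ + 5/2)**3.
Order-2 pole: residue = g'(a); g'(-11/6) = -8721/256, so the residue is -8721/256.

The residue is -8721/256.


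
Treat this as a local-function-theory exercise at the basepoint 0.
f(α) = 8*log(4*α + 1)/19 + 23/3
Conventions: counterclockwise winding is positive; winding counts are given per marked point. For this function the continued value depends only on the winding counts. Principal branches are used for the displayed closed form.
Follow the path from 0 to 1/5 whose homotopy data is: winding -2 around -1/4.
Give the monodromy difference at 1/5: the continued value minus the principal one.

The rational part is single-valued and drops out of the difference; each branch term changes only by its own monodromy.
(8/19)*log(1 - α/(-1/4)): each positive loop around -1/4 adds 2*pi*i to the log, so winding -2 contributes (8/19)*(-2)*2*pi*i = -(32/19)*pi*i.
Summing the contributions at α = 1/5 gives -(32/19)*pi*i.

Continued minus principal equals -(32/19)*pi*i.


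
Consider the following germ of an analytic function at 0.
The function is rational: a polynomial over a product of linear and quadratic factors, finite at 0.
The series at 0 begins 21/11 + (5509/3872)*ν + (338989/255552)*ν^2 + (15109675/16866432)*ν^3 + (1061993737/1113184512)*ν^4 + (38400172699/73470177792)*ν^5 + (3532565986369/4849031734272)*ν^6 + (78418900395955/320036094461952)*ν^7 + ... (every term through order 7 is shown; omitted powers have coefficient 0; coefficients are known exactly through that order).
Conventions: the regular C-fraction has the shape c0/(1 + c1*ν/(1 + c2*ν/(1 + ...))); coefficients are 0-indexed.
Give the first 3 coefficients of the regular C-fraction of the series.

The regular C-fraction coefficients are [21/11, -787/1056, -4711/25184].

Taylor coefficients (read off): a_0 = 21/11, a_1 = 5509/3872, a_2 = 338989/255552.
c0 = a_0 = 21/11. Peel one level at a time: if S = 1 + c*ν/S' with S'(0) = 1, then c is the ν-coefficient of S and S' = c*ν/(S - 1).
S_1 = c0/f = 1 + (-787/1056)*ν + (-4711/33792)*ν^2 + ...; c1 = -787/1056.
S_2 = c1*ν/(S_1 - 1) = 1 + (-4711/25184)*ν + ...; c2 = -4711/25184.


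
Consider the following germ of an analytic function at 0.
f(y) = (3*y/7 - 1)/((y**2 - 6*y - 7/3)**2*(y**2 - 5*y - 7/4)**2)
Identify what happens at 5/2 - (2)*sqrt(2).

The point is a pole of order 2.

The denominator factor y**2 - 5*y - 7/4 vanishes at 5/2 - (2)*sqrt(2) and appears to the power 2; the numerator there equals 1/14 - (6/7)*sqrt(2), nonzero, and no other factor vanishes.
Hence a pole whose order is the multiplicity, 2.


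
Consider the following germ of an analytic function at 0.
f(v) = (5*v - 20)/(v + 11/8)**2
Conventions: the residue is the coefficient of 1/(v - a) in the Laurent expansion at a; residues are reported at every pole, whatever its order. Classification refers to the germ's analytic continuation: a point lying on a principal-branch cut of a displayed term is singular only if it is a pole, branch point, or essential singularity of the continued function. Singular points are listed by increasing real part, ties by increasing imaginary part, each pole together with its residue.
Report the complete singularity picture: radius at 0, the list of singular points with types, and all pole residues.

Denominator factor (v + 11/8)^2: pole of order 2 at -11/8, modulus 11/8.
The radius of convergence is the smallest modulus among the singular points: 11/8.
At the order-2 pole -11/8 set g(v) = (v - (-11/8))^2*f(v) = 5*v - 20.
Order-2 pole: residue = g'(a); g'(-11/8) = 5, so the residue is 5.

Radius of convergence at 0: 11/8.
At -11/8: a pole of order 2; residue 5.


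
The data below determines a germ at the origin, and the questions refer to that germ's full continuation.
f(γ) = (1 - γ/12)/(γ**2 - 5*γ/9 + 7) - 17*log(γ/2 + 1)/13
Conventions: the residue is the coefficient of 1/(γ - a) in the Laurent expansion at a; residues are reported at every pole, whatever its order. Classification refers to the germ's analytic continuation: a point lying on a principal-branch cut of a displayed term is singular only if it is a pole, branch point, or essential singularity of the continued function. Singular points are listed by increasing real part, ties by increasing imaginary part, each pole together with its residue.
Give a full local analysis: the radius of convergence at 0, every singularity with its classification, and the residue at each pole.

Radius of convergence at 0: 2.
At -2: a logarithmic branch point.
At (5/18) - ((1/18)*sqrt(2243))*i: a pole of order 1; residue (-1/24) + ((211/53832)*sqrt(2243))*i.
At (5/18) + ((1/18)*sqrt(2243))*i: a pole of order 1; residue (-1/24) - ((211/53832)*sqrt(2243))*i.

Denominator factor (γ**2 - 5*γ/9 + 7): discriminant -2243/81, complex-conjugate roots (5/18) + ((1/18)*sqrt(2243))*i and (5/18) - ((1/18)*sqrt(2243))*i; poles of order 1, moduli sqrt(7) and sqrt(7).
Branch term (-17/13)*log(1 - γ/(-2)): its argument vanishes at γ = -2, a logarithmic branch point, modulus 2.
The radius of convergence is the smallest modulus among the singular points: 2.
The branch term is analytic at (5/18) - ((1/18)*sqrt(2243))*i and contributes nothing to the residue; only the rational part matters.
The factor γ**2 - 5*γ/9 + 7 splits as (γ - a)(γ - a') with a = (5/18) - ((1/18)*sqrt(2243))*i, a' = (5/18) + ((1/18)*sqrt(2243))*i. At the order-1 pole a set g(γ) = (γ - a)*(rational part) = [1 - γ/12] / (γ - a').
Simple pole: residue = g(a) at a = (5/18) - ((1/18)*sqrt(2243))*i, which is (-1/24) + ((211/53832)*sqrt(2243))*i.
The branch term is analytic at (5/18) + ((1/18)*sqrt(2243))*i and contributes nothing to the residue; only the rational part matters.
The factor γ**2 - 5*γ/9 + 7 splits as (γ - a)(γ - a') with a = (5/18) + ((1/18)*sqrt(2243))*i, a' = (5/18) - ((1/18)*sqrt(2243))*i. At the order-1 pole a set g(γ) = (γ - a)*(rational part) = [1 - γ/12] / (γ - a').
Simple pole: residue = g(a) at a = (5/18) + ((1/18)*sqrt(2243))*i, which is (-1/24) - ((211/53832)*sqrt(2243))*i.
List the singular points by increasing real part (a conjugate pair: the negative imaginary part first).


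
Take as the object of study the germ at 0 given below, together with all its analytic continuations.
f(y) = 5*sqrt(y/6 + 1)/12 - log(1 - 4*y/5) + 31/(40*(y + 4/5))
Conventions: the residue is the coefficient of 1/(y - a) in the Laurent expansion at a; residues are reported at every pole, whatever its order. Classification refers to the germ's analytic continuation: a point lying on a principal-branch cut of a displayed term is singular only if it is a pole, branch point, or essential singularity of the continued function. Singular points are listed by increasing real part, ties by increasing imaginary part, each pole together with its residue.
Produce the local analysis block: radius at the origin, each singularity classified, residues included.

Radius of convergence at 0: 4/5.
At -6: an algebraic (square-root) branch point.
At -4/5: a pole of order 1; residue 31/40.
At 5/4: a logarithmic branch point.

Denominator factor (y + 4/5): pole of order 1 at -4/5, modulus 4/5.
Branch term (-1)*log(1 - y/(5/4)): its argument vanishes at y = 5/4, a logarithmic branch point, modulus 5/4.
Branch term (5/12)*sqrt(1 - y/(-6)): its argument vanishes at y = -6, a square-root branch point, modulus 6.
The radius of convergence is the smallest modulus among the singular points: 4/5.
The branch terms are analytic at -4/5 and contribute nothing to the residue; only the rational part matters.
At the order-1 pole -4/5 set g(y) = (y - (-4/5))*(rational part) = 31/40.
Simple pole: residue = g(a) at a = -4/5, which is 31/40.
List the singular points by increasing real part (a conjugate pair: the negative imaginary part first).


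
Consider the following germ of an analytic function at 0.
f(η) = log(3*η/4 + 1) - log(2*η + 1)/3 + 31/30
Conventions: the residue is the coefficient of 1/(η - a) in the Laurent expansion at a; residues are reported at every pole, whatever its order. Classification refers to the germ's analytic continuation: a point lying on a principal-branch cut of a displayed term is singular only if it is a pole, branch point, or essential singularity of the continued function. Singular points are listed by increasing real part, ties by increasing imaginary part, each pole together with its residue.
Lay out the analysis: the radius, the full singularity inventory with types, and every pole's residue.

Radius of convergence at 0: 1/2.
At -4/3: a logarithmic branch point.
At -1/2: a logarithmic branch point.

Branch term (1)*log(1 - η/(-4/3)): its argument vanishes at η = -4/3, a logarithmic branch point, modulus 4/3.
Branch term (-1/3)*log(1 - η/(-1/2)): its argument vanishes at η = -1/2, a logarithmic branch point, modulus 1/2.
The radius of convergence is the smallest modulus among the singular points: 1/2.
List the singular points by increasing real part (a conjugate pair: the negative imaginary part first).


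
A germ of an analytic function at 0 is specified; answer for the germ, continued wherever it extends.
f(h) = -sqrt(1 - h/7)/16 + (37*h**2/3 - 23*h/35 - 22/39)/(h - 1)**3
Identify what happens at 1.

The point is a pole of order 3.

The denominator factor h - 1 vanishes at 1 and appears to the power 3; the numerator there equals 5056/455, nonzero, and no other factor vanishes.
The branch terms are analytic at this point.
Hence a pole whose order is the multiplicity, 3.


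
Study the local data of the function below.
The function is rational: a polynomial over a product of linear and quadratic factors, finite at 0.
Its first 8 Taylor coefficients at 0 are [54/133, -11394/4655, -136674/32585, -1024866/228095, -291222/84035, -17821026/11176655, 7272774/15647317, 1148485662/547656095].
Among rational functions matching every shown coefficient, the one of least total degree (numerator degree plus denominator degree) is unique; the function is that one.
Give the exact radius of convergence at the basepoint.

The radius of convergence is (1/6)*sqrt(42).

No rational of total degree below 3 reproduces all 8 coefficients; solving the [1/2] Pade equations on them gives f(z) = (9/19 - 18*z/5)/(z**2 - 11*z/6 + 7/6), whose expansion matches every shown term.
Denominator factor (z**2 - 11*z/6 + 7/6): discriminant -47/36, complex-conjugate roots (11/12) + ((1/12)*sqrt(47))*i and (11/12) - ((1/12)*sqrt(47))*i; poles of order 1, moduli (1/6)*sqrt(42) and (1/6)*sqrt(42).
The radius of convergence is the smallest modulus among the singular points: (1/6)*sqrt(42).


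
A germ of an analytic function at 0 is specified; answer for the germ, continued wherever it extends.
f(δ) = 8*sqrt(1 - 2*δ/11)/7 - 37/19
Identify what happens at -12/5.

There is no denominator, hence no pole anywhere.
Branch term sqrt(1 - δ/(11/2)): argument at -12/5 is 79/55, nonzero, so -12/5 is not its branch point (a point on a principal cut is still regular for the continued germ).
So the germ continues analytically to -12/5.

The point is a regular point.


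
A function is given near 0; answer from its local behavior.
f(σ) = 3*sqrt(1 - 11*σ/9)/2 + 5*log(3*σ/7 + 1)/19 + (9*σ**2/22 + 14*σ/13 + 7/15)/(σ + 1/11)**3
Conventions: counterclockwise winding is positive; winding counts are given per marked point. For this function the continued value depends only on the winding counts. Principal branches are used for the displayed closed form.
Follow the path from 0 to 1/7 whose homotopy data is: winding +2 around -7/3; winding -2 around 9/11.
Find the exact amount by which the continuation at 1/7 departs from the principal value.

Continued minus principal equals (20/19)*pi*i.

The rational part is single-valued and drops out of the difference; each branch term changes only by its own monodromy.
(5/19)*log(1 - σ/(-7/3)): each positive loop around -7/3 adds 2*pi*i to the log, so winding +2 contributes (5/19)*(2)*2*pi*i = (20/19)*pi*i.
(3/2)*sqrt(1 - σ/(9/11)): winding -2 is even, the square root returns to the same sheet, contribution 0.
Summing the contributions at σ = 1/7 gives (20/19)*pi*i.


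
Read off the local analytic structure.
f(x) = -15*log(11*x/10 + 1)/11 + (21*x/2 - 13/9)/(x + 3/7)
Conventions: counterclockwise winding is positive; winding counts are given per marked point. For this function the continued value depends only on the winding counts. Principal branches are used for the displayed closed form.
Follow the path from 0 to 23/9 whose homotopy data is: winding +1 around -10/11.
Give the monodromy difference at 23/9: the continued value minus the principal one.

Continued minus principal equals -(30/11)*pi*i.

The rational part is single-valued and drops out of the difference; each branch term changes only by its own monodromy.
(-15/11)*log(1 - x/(-10/11)): each positive loop around -10/11 adds 2*pi*i to the log, so winding +1 contributes (-15/11)*(1)*2*pi*i = -(30/11)*pi*i.
Summing the contributions at x = 23/9 gives -(30/11)*pi*i.


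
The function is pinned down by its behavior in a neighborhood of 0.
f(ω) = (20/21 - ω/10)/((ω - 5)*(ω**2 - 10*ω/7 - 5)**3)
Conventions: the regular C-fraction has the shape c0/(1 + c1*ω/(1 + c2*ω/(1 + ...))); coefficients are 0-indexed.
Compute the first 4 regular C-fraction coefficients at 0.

The regular C-fraction coefficients are [4/2625, 1067/1400, 875151/1493800, -8153822360/6536502819].

Taylor coefficients (expand at 0): a_0 = 4/2625, a_1 = -1067/918750, a_2 = 50341/32156250, a_3 = -236643/187578125.
c0 = a_0 = 4/2625. Peel one level at a time: if S = 1 + c*ω/S' with S'(0) = 1, then c is the ω-coefficient of S and S' = c*ω/(S - 1).
S_1 = c0/f = 1 + (1067/1400)*ω + (-875151/1960000)*ω^2 + ...; c1 = 1067/1400.
S_2 = c1*ω/(S_1 - 1) = 1 + (875151/1493800)*ω + (203845559/278929805)*ω^2 + ...; c2 = 875151/1493800.
S_3 = c2*ω/(S_2 - 1) = 1 + (-8153822360/6536502819)*ω + ...; c3 = -8153822360/6536502819.
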